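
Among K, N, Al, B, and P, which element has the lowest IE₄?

Consider each +3 ion: K³⁺ is already 2 electrons into the core; N³⁺ still has 2 valence electrons; Al³⁺ is the bare [Ne] core; B³⁺ is the bare [He] core; P³⁺ still has 2 valence electrons.
Usually core removal costs more than valence removal, but here the competition is close: a tightly held n=2 valence electron can cost more to remove than an n=3 core electron, so the actual values have to decide it.
Valence configurations: N³⁺ [He]2s², P³⁺ [Ne]3s².
Tabulated IE_4 (kJ/mol): K 5877, N 7475, Al 11577, B 25026, P 4964.
Overall IE_4 order: P < K < N < Al < B.

P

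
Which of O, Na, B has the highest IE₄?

B

After 3 electrons have been removed, what remains? O³⁺ still has 3 valence electrons; Na³⁺ is already 2 electrons into the core; B³⁺ is the bare [He] core.
Core electrons are held far more tightly than valence electrons, so Na and B top the IE_4 order.
The numbers (kJ/mol): O 7469, Na 9543, B 25026.
Hence IE_4: O < Na < B.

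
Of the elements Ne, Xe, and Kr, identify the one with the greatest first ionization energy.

Ne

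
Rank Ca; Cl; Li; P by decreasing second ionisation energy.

Li > Cl > P > Ca

After 1 electron has been removed, what remains? Ca⁺ still has 1 valence electron; Cl⁺ still has 6 valence electrons; Li⁺ is the bare [He] core; P⁺ still has 4 valence electrons.
Breaking into a closed-shell core is much more expensive than removing a leftover valence electron — Li has the largest IE_2 here.
Valence configurations: Ca⁺ [Ar]4s¹, Cl⁺ [Ne]3s²3p⁴, P⁺ [Ne]3s²3p².
Approximate IE_2 values (kJ/mol): Ca 1145, Cl 2298, Li 7298, P 1907.
Hence IE_2: Ca < P < Cl < Li.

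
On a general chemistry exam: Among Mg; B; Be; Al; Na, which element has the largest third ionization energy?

After 2 electrons have been removed, what remains? Mg²⁺ is the bare [Ne] core; B²⁺ still has 1 valence electron; Be²⁺ is the bare [He] core; Al²⁺ still has 1 valence electron; Na²⁺ is already 1 electron into the core.
Core electrons are held far more tightly than valence electrons, so Na, Mg and Be top the IE_3 order.
Valence configurations: B²⁺ [He]2s¹, Al²⁺ [Ne]3s¹.
Tabulated IE_3 (kJ/mol): Mg 7733, B 3660, Be 14849, Al 2745, Na 6910.
So the third ionization energies run Al < B < Na < Mg < Be.

Be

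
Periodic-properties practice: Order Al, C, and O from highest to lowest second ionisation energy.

Consider each +1 ion: Al⁺ still has 2 valence electrons; C⁺ still has 3 valence electrons; O⁺ still has 5 valence electrons.
All are still removing valence electrons, so compare the +1 ions as you would atoms: IE_2 generally rises across a period (higher Z_eff) and falls down a group (larger shell), subject to the usual subshell exceptions.
Valence configurations: Al⁺ [Ne]3s², C⁺ [He]2s²2p¹, O⁺ [He]2s²2p³.
The numbers (kJ/mol): Al 1817, C 2353, O 3388.
Hence IE_2: Al < C < O.

O > C > Al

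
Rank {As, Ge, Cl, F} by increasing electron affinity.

As, Ge, F, Cl

F is in period 2, group 17; Cl is in period 3, group 17; Ge is in period 4, group 14; As is in period 4, group 15.
Electron affinity generally becomes more exothermic across a period toward the halogens and less exothermic down a group.
Neither a single period nor a single group — weigh both effects.
Ge > As: this pair runs against the simple trend — see the exception note.
F > Ge: relative to Ge, both the across-period and down-group shifts push F's electron affinity up.
Cl > F: this pair runs against the simple trend — see the exception note.
Note the exception: Ge has a higher electron affinity than As, contrary to the simple trend — adding an electron to As's half-filled 4p³ is unfavourable, so Ge (4p²) has the more exothermic EA.
Note the exception: Cl has a higher electron affinity than F, contrary to the simple trend — F's small 2p subshell makes the incoming electron feel strong e⁻–e⁻ repulsion, so Cl actually releases more energy on gaining an electron.
Tabulated electron affinity (kJ/mol): F 328, Cl 349, Ge 119, As 78.
So from lowest to highest: As < Ge < F < Cl.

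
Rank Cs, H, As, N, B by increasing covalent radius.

H is in period 1, group 1; B is in period 2, group 13; N is in period 2, group 15; As is in period 4, group 15; Cs is in period 6, group 1.
Atomic radius shrinks across a period as nuclear charge pulls the same shell inward, and grows down a group as new shells are added.
Neither a single period nor a single group — weigh both effects.
N > H: the two effects oppose for this pair; the down-group effect wins (71 vs 32 pm).
B > N: B lies to the left of N in period 2, so the across-period effect alone puts B larger.
As > B: period and group pull opposite ways; the down-group shift dominates (121 vs 85 pm).
Cs > As: both effects reinforce here, so Cs is clearly the larger of the two.
Tabulated atomic radius (pm): H 32, B 85, N 71, As 121, Cs 232.
So from smallest to largest: H < N < B < As < Cs.

H, N, B, As, Cs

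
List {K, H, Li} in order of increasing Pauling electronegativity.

K < Li < H

H is in period 1, group 1; Li is in period 2, group 1; K is in period 4, group 1.
Atoms toward the upper right of the periodic table pull bonding electrons most strongly.
All are in group 1, so electronegativity increases up the group.
So from lowest to highest: K < Li < H.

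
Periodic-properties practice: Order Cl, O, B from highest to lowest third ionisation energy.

O > Cl > B

Consider each +2 ion: Cl²⁺ still has 5 valence electrons; O²⁺ still has 4 valence electrons; B²⁺ still has 1 valence electron.
All are still removing valence electrons, so compare the +2 ions as you would atoms: IE_3 generally rises across a period (higher Z_eff) and falls down a group (larger shell), subject to the usual subshell exceptions.
Valence configurations: Cl²⁺ [Ne]3s²3p³, O²⁺ [He]2s²2p², B²⁺ [He]2s¹.
Tabulated IE_3 (kJ/mol): Cl 3822, O 5300, B 3660.
Hence IE_3: B < Cl < O.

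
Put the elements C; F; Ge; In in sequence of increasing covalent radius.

F < C < Ge < In

C is in period 2, group 14; F is in period 2, group 17; Ge is in period 4, group 14; In is in period 5, group 13.
Moving right in a period, electrons are added to the same shell under a stronger nuclear pull, so atoms get smaller; moving down, a new shell is opened and atoms get larger.
These span different periods and groups, so the two trends combine.
C > F: C lies to the left of F in period 2, so the across-period effect alone puts C larger.
Ge > C: they share group 14; the group trend gives Ge the larger value.
In > Ge: both effects reinforce here, so In is clearly the larger of the two.
For reference (pm): C 75, F 64, Ge 121, In 142.
So from smallest to largest: F < C < Ge < In.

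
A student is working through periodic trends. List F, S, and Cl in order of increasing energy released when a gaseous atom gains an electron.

Electron affinity generally becomes more exothermic across a period toward the halogens and less exothermic down a group.
Neither a single period nor a single group — weigh both effects.
F > S: both effects reinforce here, so F is clearly the higher of the two.
Cl > F: this pair runs against the simple trend — see the exception note.
Note the exception: Cl has a higher electron affinity than F, contrary to the simple trend — F's small 2p subshell makes the incoming electron feel strong e⁻–e⁻ repulsion, so Cl actually releases more energy on gaining an electron.
For reference (kJ/mol): F 328, S 200, Cl 349.
So from lowest to highest: S < F < Cl.

S < F < Cl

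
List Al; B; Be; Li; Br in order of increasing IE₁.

Li, Al, B, Be, Br

IE₁ increases left→right with effective nuclear charge and decreases top→bottom as the valence shell moves farther out.
Here both period and group differ, so the two effects have to be weighed against each other.
Al > Li: period and group pull opposite ways; the across-period shift dominates (578 vs 520 kJ/mol).
B > Al: they share group 13; the group trend gives B the larger value.
Be > B: this pair runs against the simple trend — see the exception note.
Br > Be: period and group pull opposite ways; the across-period shift dominates (1140 vs 900 kJ/mol).
Note the exception: Be has a higher first ionization energy than B, contrary to the simple trend — removing B's lone 2p electron is easier than breaking Be's filled 2s².
Tabulated first ionization energy (kJ/mol): Li 520, Be 900, B 801, Al 578, Br 1140.
So from lowest to highest: Li < Al < B < Be < Br.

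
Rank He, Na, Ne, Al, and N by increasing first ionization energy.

Na < Al < N < Ne < He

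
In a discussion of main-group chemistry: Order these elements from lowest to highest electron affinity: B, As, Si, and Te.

B < As < Si < Te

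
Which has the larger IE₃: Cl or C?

Consider each +2 ion: Cl²⁺ still has 5 valence electrons; C²⁺ still has 2 valence electrons.
All are still removing valence electrons, so compare the +2 ions as you would atoms: IE_3 generally rises across a period (higher Z_eff) and falls down a group (larger shell), subject to the usual subshell exceptions.
Valence configurations: Cl²⁺ [Ne]3s²3p³, C²⁺ [He]2s².
Approximate IE_3 values (kJ/mol): Cl 3822, C 4620.
So the third ionization energies run Cl < C.

C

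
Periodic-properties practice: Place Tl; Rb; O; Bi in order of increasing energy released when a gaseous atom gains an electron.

Tl, Rb, Bi, O

O is in period 2, group 16; Rb is in period 5, group 1; Tl is in period 6, group 13; Bi is in period 6, group 15.
Adding an electron releases more energy for atoms nearer the top right (short of the noble gases).
These span different periods and groups, so the two trends combine.
Rb > Tl: period and group pull opposite ways; the down-group shift dominates (47 vs 19 kJ/mol).
Bi > Rb: period and group pull opposite ways; the across-period shift dominates (91 vs 47 kJ/mol).
O > Bi: relative to Bi, both the across-period and down-group shifts push O's electron affinity up.
Approximate values (kJ/mol): O 141, Rb 47, Tl 19, Bi 91.
So from lowest to highest: Tl < Rb < Bi < O.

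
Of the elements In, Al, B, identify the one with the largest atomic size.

In

B is in period 2, group 13; Al is in period 3, group 13; In is in period 5, group 13.
Across a period the added protons contract the valence shell; down a group each new principal shell makes the atom larger.
All are in group 13, so atomic radius increases down the group.
The largest atomic size among these belongs to In.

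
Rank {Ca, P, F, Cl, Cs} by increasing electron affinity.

Ca, Cs, P, F, Cl

F is in period 2, group 17; P is in period 3, group 15; Cl is in period 3, group 17; Ca is in period 4, group 2; Cs is in period 6, group 1.
Adding an electron releases more energy for atoms nearer the top right (short of the noble gases).
These span different periods and groups, so the two trends combine.
Cs > Ca: this pair runs against the simple trend — see the exception note.
P > Cs: both effects reinforce here, so P is clearly the higher of the two.
F > P: both effects reinforce here, so F is clearly the higher of the two.
Cl > F: this pair runs against the simple trend — see the exception note.
Note the exception: Cs has a higher electron affinity than Ca, contrary to the simple trend — adding an electron to Ca (ns²) has to open a new, higher-energy np subshell, which is unfavourable.
Note the exception: Cl has a higher electron affinity than F, contrary to the simple trend — F's small 2p subshell makes the incoming electron feel strong e⁻–e⁻ repulsion, so Cl actually releases more energy on gaining an electron.
For reference (kJ/mol): F 328, P 72, Cl 349, Ca 2, Cs 46.
So from lowest to highest: Ca < Cs < P < F < Cl.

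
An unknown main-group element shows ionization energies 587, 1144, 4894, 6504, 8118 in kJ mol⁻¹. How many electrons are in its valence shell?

2

Look for the largest jump between consecutive ionization energies: IE3/IE2 ≈ 4.3, far larger than any earlier ratio.
That jump marks the point where a core electron is being removed. So the atom has 2 valence electrons.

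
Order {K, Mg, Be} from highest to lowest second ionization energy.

Consider each +1 ion: K⁺ is the bare [Ar] core; Mg⁺ still has 1 valence electron; Be⁺ still has 1 valence electron.
Breaking into a closed-shell core is much more expensive than removing a leftover valence electron — K has the largest IE_2 here.
Valence configurations: Mg⁺ [Ne]3s¹, Be⁺ [He]2s¹.
The numbers (kJ/mol): K 3052, Mg 1451, Be 1757.
Putting it together, IE_2: Mg < Be < K.

K > Be > Mg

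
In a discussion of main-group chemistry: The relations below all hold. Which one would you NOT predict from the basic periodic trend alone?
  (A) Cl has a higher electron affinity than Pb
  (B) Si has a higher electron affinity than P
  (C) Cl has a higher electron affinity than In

(B)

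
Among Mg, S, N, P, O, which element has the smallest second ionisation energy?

The second ionization energy removes an electron from the +1 ion. For each element: Mg⁺ still has 1 valence electron; S⁺ still has 5 valence electrons; N⁺ still has 4 valence electrons; P⁺ still has 4 valence electrons; O⁺ still has 5 valence electrons.
All are still removing valence electrons, so compare the +1 ions as you would atoms: IE_2 generally rises across a period (higher Z_eff) and falls down a group (larger shell), subject to the usual subshell exceptions.
Valence configurations: Mg⁺ [Ne]3s¹, S⁺ [Ne]3s²3p³, N⁺ [He]2s²2p², P⁺ [Ne]3s²3p², O⁺ [He]2s²2p³.
The numbers (kJ/mol): Mg 1451, S 2252, N 2856, P 1907, O 3388.
Overall IE_2 order: Mg < P < S < N < O.

Mg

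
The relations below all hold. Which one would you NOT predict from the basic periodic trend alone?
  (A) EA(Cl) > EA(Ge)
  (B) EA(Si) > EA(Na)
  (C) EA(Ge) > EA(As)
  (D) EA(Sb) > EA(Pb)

(C)

The general trend: electron affinity increases across a period and decreases down a group.
(A) Cl (period 3, group 17) vs Ge (period 4, group 14): the stated order agrees with the simple trend.
(B) Si (period 3, group 14) vs Na (period 3, group 1): the stated order agrees with the simple trend.
(C) Ge (period 4, group 14) vs As (period 4, group 15): the stated order contradicts the simple trend.
(D) Sb (period 5, group 15) vs Pb (period 6, group 14): the stated order agrees with the simple trend.
The exception is (C): adding an electron to As's half-filled 4p³ is unfavourable, so Ge (4p²) has the more exothermic EA.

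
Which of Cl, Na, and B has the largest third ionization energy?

After 2 electrons have been removed, what remains? Cl²⁺ still has 5 valence electrons; Na²⁺ is already 1 electron into the core; B²⁺ still has 1 valence electron.
Pulling an electron out of a noble-gas core costs far more than removing a remaining valence electron, so Na sits at the high end of IE_3.
Valence configurations: Cl²⁺ [Ne]3s²3p³, B²⁺ [He]2s¹.
Tabulated IE_3 (kJ/mol): Cl 3822, Na 6910, B 3660.
Overall IE_3 order: B < Cl < Na.

Na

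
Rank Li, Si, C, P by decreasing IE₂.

After 1 electron has been removed, what remains? Li⁺ is the bare [He] core; Si⁺ still has 3 valence electrons; C⁺ still has 3 valence electrons; P⁺ still has 4 valence electrons.
Pulling an electron out of a noble-gas core costs far more than removing a remaining valence electron, so Li sits at the high end of IE_2.
Valence configurations: Si⁺ [Ne]3s²3p¹, C⁺ [He]2s²2p¹, P⁺ [Ne]3s²3p².
Approximate IE_2 values (kJ/mol): Li 7298, Si 1577, C 2353, P 1907.
Overall IE_2 order: Si < P < C < Li.

Li, C, P, Si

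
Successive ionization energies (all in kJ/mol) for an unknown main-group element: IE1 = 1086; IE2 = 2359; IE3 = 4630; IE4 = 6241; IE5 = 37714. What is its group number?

Look for the largest jump between consecutive ionization energies: IE5/IE4 ≈ 6.0, far larger than any earlier ratio.
That jump marks the point where a core electron is being removed. So the atom has 4 valence electrons.
A main-group element with 4 valence electrons is in group 14.

Group 14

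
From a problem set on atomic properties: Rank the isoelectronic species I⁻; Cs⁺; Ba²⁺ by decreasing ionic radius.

I⁻ > Cs⁺ > Ba²⁺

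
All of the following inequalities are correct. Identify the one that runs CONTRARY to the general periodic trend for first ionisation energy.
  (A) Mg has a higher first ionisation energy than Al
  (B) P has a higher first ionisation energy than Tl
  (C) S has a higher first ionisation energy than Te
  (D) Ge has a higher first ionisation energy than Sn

The general trend: first ionisation energy increases across a period and decreases down a group.
(A) Mg (period 3, group 2) vs Al (period 3, group 13): the stated order contradicts the simple trend.
(B) P (period 3, group 15) vs Tl (period 6, group 13): the stated order agrees with the simple trend.
(C) S (period 3, group 16) vs Te (period 5, group 16): the stated order agrees with the simple trend.
(D) Ge (period 4, group 14) vs Sn (period 5, group 14): the stated order agrees with the simple trend.
The exception is (A): Al's single 3p electron is easier to remove than one from Mg's filled 3s².

(A)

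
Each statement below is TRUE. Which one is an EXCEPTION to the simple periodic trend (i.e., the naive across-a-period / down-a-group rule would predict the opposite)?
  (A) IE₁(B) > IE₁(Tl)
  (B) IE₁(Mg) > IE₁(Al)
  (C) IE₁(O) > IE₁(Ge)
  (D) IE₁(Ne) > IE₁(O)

The general trend: first ionization energy increases across a period and decreases down a group.
(A) B (period 2, group 13) vs Tl (period 6, group 13): the stated order agrees with the simple trend.
(B) Mg (period 3, group 2) vs Al (period 3, group 13): the stated order contradicts the simple trend.
(C) O (period 2, group 16) vs Ge (period 4, group 14): the stated order agrees with the simple trend.
(D) Ne (period 2, group 18) vs O (period 2, group 16): the stated order agrees with the simple trend.
The exception is (B): Al's single 3p electron is easier to remove than one from Mg's filled 3s².

(B)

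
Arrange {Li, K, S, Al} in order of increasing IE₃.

The third ionization energy removes an electron from the +2 ion. For each element: Li²⁺ is already 1 electron into the core; K²⁺ is already 1 electron into the core; S²⁺ still has 4 valence electrons; Al²⁺ still has 1 valence electron.
Core electrons are held far more tightly than valence electrons, so K and Li top the IE_3 order.
Valence configurations: S²⁺ [Ne]3s²3p², Al²⁺ [Ne]3s¹.
The numbers (kJ/mol): Li 11815, K 4420, S 3357, Al 2745.
Hence IE_3: Al < S < K < Li.

Al < S < K < Li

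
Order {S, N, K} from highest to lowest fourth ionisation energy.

N, K, S

The fourth ionization energy removes an electron from the +3 ion. For each element: S³⁺ still has 3 valence electrons; N³⁺ still has 2 valence electrons; K³⁺ is already 2 electrons into the core.
Usually core removal costs more than valence removal, but here the competition is close: a tightly held n=2 valence electron can cost more to remove than an n=3 core electron, so the actual values have to decide it.
Valence configurations: S³⁺ [Ne]3s²3p¹, N³⁺ [He]2s².
Tabulated IE_4 (kJ/mol): S 4556, N 7475, K 5877.
Hence IE_4: S < K < N.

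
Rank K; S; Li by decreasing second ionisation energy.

Consider each +1 ion: K⁺ is the bare [Ar] core; S⁺ still has 5 valence electrons; Li⁺ is the bare [He] core.
Pulling an electron out of a noble-gas core costs far more than removing a remaining valence electron, so K and Li sit at the high end of IE_2.
The numbers (kJ/mol): K 3052, S 2252, Li 7298.
Hence IE_2: S < K < Li.

Li > K > S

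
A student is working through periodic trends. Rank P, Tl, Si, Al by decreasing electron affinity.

EA tends to increase across a period and decrease down a group, though the pattern is less regular than for IE or radius.
Here both period and group differ, so the two effects have to be weighed against each other.
Al > Tl: they share group 13; the group trend gives Al the larger value.
P > Al: P lies to the right of Al in period 3, so the across-period effect alone puts P higher.
Si > P: this pair runs against the simple trend — see the exception note.
Note the exception: Si has a higher electron affinity than P, contrary to the simple trend — adding an electron to P's half-filled 3p³ is unfavourable, so Si (3p²) has the more exothermic EA.
Approximate values (kJ/mol): Al 42, Si 134, P 72, Tl 19.
So from highest to lowest: Si > P > Al > Tl.

Si, P, Al, Tl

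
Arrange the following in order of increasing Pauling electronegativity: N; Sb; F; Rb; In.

Rb, In, Sb, N, F

EN rises left→right (higher Z_eff, smaller atoms) and falls top→bottom (larger, more shielded atoms).
Neither a single period nor a single group — weigh both effects.
In > Rb: In lies to the right of Rb in period 5, so the across-period effect alone puts In higher.
Sb > In: both are in period 5; the period trend gives Sb the larger value.
N > Sb: they share group 15; the group trend gives N the larger value.
F > N: both are in period 2; the period trend gives F the larger value.
For reference (Pauling): N 3.04, F 3.98, Rb 0.82, In 1.78, Sb 2.05.
So from lowest to highest: Rb < In < Sb < N < F.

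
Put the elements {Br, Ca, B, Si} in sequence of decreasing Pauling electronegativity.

Br > B > Si > Ca

B is in period 2, group 13; Si is in period 3, group 14; Ca is in period 4, group 2; Br is in period 4, group 17.
Atoms toward the upper right of the periodic table pull bonding electrons most strongly.
These span different periods and groups, so the two trends combine.
Si > Ca: both effects reinforce here, so Si is clearly the higher of the two.
B > Si: period and group pull opposite ways; the down-group shift dominates (2.04 vs 1.90).
Br > B: period and group pull opposite ways; the across-period shift dominates (2.96 vs 2.04).
Approximate values (Pauling): B 2.04, Si 1.90, Ca 1.00, Br 2.96.
So from highest to lowest: Br > B > Si > Ca.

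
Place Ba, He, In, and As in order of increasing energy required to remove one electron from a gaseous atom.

Ba < In < As < He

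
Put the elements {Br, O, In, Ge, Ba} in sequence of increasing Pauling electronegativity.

EN rises left→right (higher Z_eff, smaller atoms) and falls top→bottom (larger, more shielded atoms).
Neither a single period nor a single group — weigh both effects.
In > Ba: relative to Ba, both the across-period and down-group shifts push In's electronegativity up.
Ge > In: relative to In, both the across-period and down-group shifts push Ge's electronegativity up.
Br > Ge: both are in period 4; the period trend gives Br the larger value.
O > Br: period and group pull opposite ways; the down-group shift dominates (3.44 vs 2.96).
Approximate values (Pauling): O 3.44, Ge 2.01, Br 2.96, In 1.78, Ba 0.89.
So from lowest to highest: Ba < In < Ge < Br < O.

Ba, In, Ge, Br, O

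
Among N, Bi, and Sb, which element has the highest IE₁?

N is in period 2, group 15; Sb is in period 5, group 15; Bi is in period 6, group 15.
First ionization energy rises across a period (greater Z_eff holds electrons more tightly) and falls down a group (valence electrons are farther from the nucleus).
All are in group 15, so first ionization energy increases up the group.
The highest IE₁ among these belongs to N.

N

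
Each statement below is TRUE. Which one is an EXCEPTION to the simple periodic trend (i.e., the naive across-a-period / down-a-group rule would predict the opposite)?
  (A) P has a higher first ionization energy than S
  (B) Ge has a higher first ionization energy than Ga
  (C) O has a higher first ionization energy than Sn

(A)

The general trend: first ionization energy increases across a period and decreases down a group.
(A) P (period 3, group 15) vs S (period 3, group 16): the stated order contradicts the simple trend.
(B) Ge (period 4, group 14) vs Ga (period 4, group 13): the stated order agrees with the simple trend.
(C) O (period 2, group 16) vs Sn (period 5, group 14): the stated order agrees with the simple trend.
The exception is (A): S (3p⁴) ionizes more easily than half-filled P (3p³) because the paired 3p electron in S is pushed out by e⁻–e⁻ repulsion.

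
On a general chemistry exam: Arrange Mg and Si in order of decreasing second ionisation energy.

Si > Mg

Consider each +1 ion: Mg⁺ still has 1 valence electron; Si⁺ still has 3 valence electrons.
All are still removing valence electrons, so compare the +1 ions as you would atoms: IE_2 generally rises across a period (higher Z_eff) and falls down a group (larger shell), subject to the usual subshell exceptions.
Valence configurations: Mg⁺ [Ne]3s¹, Si⁺ [Ne]3s²3p¹.
Tabulated IE_2 (kJ/mol): Mg 1451, Si 1577.
Putting it together, IE_2: Mg < Si.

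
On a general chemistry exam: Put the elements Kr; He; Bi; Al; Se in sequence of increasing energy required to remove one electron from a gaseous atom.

Al, Bi, Se, Kr, He

He is in period 1, group 18; Al is in period 3, group 13; Se is in period 4, group 16; Kr is in period 4, group 18; Bi is in period 6, group 15.
IE₁ increases left→right with effective nuclear charge and decreases top→bottom as the valence shell moves farther out.
Neither a single period nor a single group — weigh both effects.
Bi > Al: the two effects oppose for this pair; the across-period effect wins (703 vs 578 kJ/mol).
Se > Bi: relative to Bi, both the across-period and down-group shifts push Se's first ionization energy up.
Kr > Se: both are in period 4; the period trend gives Kr the larger value.
He > Kr: they share group 18; the group trend gives He the larger value.
Approximate values (kJ/mol): He 2372, Al 578, Se 941, Kr 1351, Bi 703.
So from lowest to highest: Al < Bi < Se < Kr < He.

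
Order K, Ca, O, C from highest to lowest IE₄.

O > Ca > C > K

After 3 electrons have been removed, what remains? K³⁺ is already 2 electrons into the core; Ca³⁺ is already 1 electron into the core; O³⁺ still has 3 valence electrons; C³⁺ still has 1 valence electron.
Usually core removal costs more than valence removal, but here the competition is close: a tightly held n=2 valence electron can cost more to remove than an n=3 core electron, so the actual values have to decide it.
Valence configurations: O³⁺ [He]2s²2p¹, C³⁺ [He]2s¹.
The numbers (kJ/mol): K 5877, Ca 6491, O 7469, C 6223.
So the fourth ionization energies run K < C < Ca < O.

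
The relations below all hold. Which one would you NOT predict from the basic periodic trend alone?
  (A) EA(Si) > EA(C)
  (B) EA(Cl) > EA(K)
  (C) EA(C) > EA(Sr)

The general trend: electron affinity increases across a period and decreases down a group.
(A) Si (period 3, group 14) vs C (period 2, group 14): the stated order contradicts the simple trend.
(B) Cl (period 3, group 17) vs K (period 4, group 1): the stated order agrees with the simple trend.
(C) C (period 2, group 14) vs Sr (period 5, group 2): the stated order agrees with the simple trend.
The exception is (A): Si's larger, more diffuse 3p orbitals accept an added electron slightly more readily than C's compact 2p.

(A)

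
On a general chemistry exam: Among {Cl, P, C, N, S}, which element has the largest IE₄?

After 3 electrons have been removed, what remains? Cl³⁺ still has 4 valence electrons; P³⁺ still has 2 valence electrons; C³⁺ still has 1 valence electron; N³⁺ still has 2 valence electrons; S³⁺ still has 3 valence electrons.
All are still removing valence electrons, so compare the +3 ions as you would atoms: IE_4 generally rises across a period (higher Z_eff) and falls down a group (larger shell), subject to the usual subshell exceptions.
Valence configurations: Cl³⁺ [Ne]3s²3p², P³⁺ [Ne]3s², C³⁺ [He]2s¹, N³⁺ [He]2s², S³⁺ [Ne]3s²3p¹.
S³⁺ loses a lone 3p electron whereas P³⁺ must break into a filled 3s² pair, so IE_4(P) > IE_4(S) even though S has the higher nuclear charge.
Tabulated IE_4 (kJ/mol): Cl 5159, P 4964, C 6223, N 7475, S 4556.
So the fourth ionization energies run S < P < Cl < C < N.

N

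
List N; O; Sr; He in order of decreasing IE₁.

He > N > O > Sr

He is in period 1, group 18; N is in period 2, group 15; O is in period 2, group 16; Sr is in period 5, group 2.
Across a period the outer electron is held more tightly (higher IE₁); down a group it sits in a higher shell, more shielded, and comes off more easily.
Here both period and group differ, so the two effects have to be weighed against each other.
O > Sr: both effects reinforce here, so O is clearly the higher of the two.
N > O: this pair runs against the simple trend — see the exception note.
He > N: both effects reinforce here, so He is clearly the higher of the two.
Note the exception: N has a higher first ionization energy than O, contrary to the simple trend — pairing an electron in O's 2p⁴ costs repulsion energy, so O ionizes more easily than half-filled N (2p³).
For reference (kJ/mol): He 2372, N 1402, O 1314, Sr 550.
So from highest to lowest: He > N > O > Sr.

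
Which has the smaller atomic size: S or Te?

S

S is in period 3, group 16; Te is in period 5, group 16.
Across a period the added protons contract the valence shell; down a group each new principal shell makes the atom larger.
All are in group 16, so atomic radius increases down the group.
So S has the smaller atomic size (S < Te).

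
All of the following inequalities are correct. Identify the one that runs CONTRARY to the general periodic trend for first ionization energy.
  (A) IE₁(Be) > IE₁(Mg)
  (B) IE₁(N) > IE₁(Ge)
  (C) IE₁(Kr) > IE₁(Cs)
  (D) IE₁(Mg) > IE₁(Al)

(D)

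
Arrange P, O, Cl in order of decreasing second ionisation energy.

The second ionization energy removes an electron from the +1 ion. For each element: P⁺ still has 4 valence electrons; O⁺ still has 5 valence electrons; Cl⁺ still has 6 valence electrons.
All are still removing valence electrons, so compare the +1 ions as you would atoms: IE_2 generally rises across a period (higher Z_eff) and falls down a group (larger shell), subject to the usual subshell exceptions.
Valence configurations: P⁺ [Ne]3s²3p², O⁺ [He]2s²2p³, Cl⁺ [Ne]3s²3p⁴.
Tabulated IE_2 (kJ/mol): P 1907, O 3388, Cl 2298.
Hence IE_2: P < Cl < O.

O > Cl > P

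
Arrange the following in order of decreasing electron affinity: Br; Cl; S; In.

Cl > Br > S > In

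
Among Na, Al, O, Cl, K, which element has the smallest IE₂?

Al

The second ionization energy removes an electron from the +1 ion. For each element: Na⁺ is the bare [Ne] core; Al⁺ still has 2 valence electrons; O⁺ still has 5 valence electrons; Cl⁺ still has 6 valence electrons; K⁺ is the bare [Ar] core.
Usually core removal costs more than valence removal, but here the competition is close: a tightly held n=2 valence electron can cost more to remove than an n=3 core electron, so the actual values have to decide it.
Valence configurations: Al⁺ [Ne]3s², O⁺ [He]2s²2p³, Cl⁺ [Ne]3s²3p⁴.
Tabulated IE_2 (kJ/mol): Na 4562, Al 1817, O 3388, Cl 2298, K 3052.
Overall IE_2 order: Al < Cl < K < O < Na.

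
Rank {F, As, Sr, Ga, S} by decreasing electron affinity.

F > S > As > Ga > Sr

F is in period 2, group 17; S is in period 3, group 16; Ga is in period 4, group 13; As is in period 4, group 15; Sr is in period 5, group 2.
Atoms with high Z_eff and room in the valence shell (especially the halogens) have the most exothermic electron affinities.
These span different periods and groups, so the two trends combine.
Ga > Sr: relative to Sr, both the across-period and down-group shifts push Ga's electron affinity up.
As > Ga: both are in period 4; the period trend gives As the larger value.
S > As: relative to As, both the across-period and down-group shifts push S's electron affinity up.
F > S: relative to S, both the across-period and down-group shifts push F's electron affinity up.
Approximate values (kJ/mol): F 328, S 200, Ga 29, As 78, Sr 5.
So from highest to lowest: F > S > As > Ga > Sr.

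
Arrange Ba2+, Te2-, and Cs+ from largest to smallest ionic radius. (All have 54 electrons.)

Te2-, Cs+, Ba2+

All of these have 54 electrons, so size is governed by nuclear charge alone: the more protons, the stronger the pull on the same electron cloud, and the smaller the ion.
Nuclear charges: Ba2+ (Z=56), Cs+ (Z=55), Te2- (Z=52).
Largest to smallest: Te2- > Cs+ > Ba2+.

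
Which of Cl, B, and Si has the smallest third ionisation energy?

After 2 electrons have been removed, what remains? Cl²⁺ still has 5 valence electrons; B²⁺ still has 1 valence electron; Si²⁺ still has 2 valence electrons.
All are still removing valence electrons, so compare the +2 ions as you would atoms: IE_3 generally rises across a period (higher Z_eff) and falls down a group (larger shell), subject to the usual subshell exceptions.
Valence configurations: Cl²⁺ [Ne]3s²3p³, B²⁺ [He]2s¹, Si²⁺ [Ne]3s².
Tabulated IE_3 (kJ/mol): Cl 3822, B 3660, Si 3232.
So the third ionization energies run Si < B < Cl.

Si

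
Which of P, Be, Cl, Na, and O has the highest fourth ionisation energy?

The fourth ionization energy removes an electron from the +3 ion. For each element: P³⁺ still has 2 valence electrons; Be³⁺ is already 1 electron into the core; Cl³⁺ still has 4 valence electrons; Na³⁺ is already 2 electrons into the core; O³⁺ still has 3 valence electrons.
Pulling an electron out of a noble-gas core costs far more than removing a remaining valence electron, so Na and Be sit at the high end of IE_4.
Valence configurations: P³⁺ [Ne]3s², Cl³⁺ [Ne]3s²3p², O³⁺ [He]2s²2p¹.
The numbers (kJ/mol): P 4964, Be 21007, Cl 5159, Na 9543, O 7469.
Putting it together, IE_4: P < Cl < O < Na < Be.

Be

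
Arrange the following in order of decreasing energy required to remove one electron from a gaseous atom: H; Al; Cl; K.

H is in period 1, group 1; Al is in period 3, group 13; Cl is in period 3, group 17; K is in period 4, group 1.
IE₁ increases left→right with effective nuclear charge and decreases top→bottom as the valence shell moves farther out.
These span different periods and groups, so the two trends combine.
Al > K: both effects reinforce here, so Al is clearly the higher of the two.
Cl > Al: Cl lies to the right of Al in period 3, so the across-period effect alone puts Cl higher.
H > Cl: period and group pull opposite ways; the down-group shift dominates (1312 vs 1251 kJ/mol).
For reference (kJ/mol): H 1312, Al 578, Cl 1251, K 419.
So from highest to lowest: H > Cl > Al > K.

H > Cl > Al > K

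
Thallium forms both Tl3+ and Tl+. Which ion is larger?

Both ions have Z = 81 protons, but Tl3+ has lost more electrons, so its remaining electrons feel a larger effective nuclear charge per electron and are pulled in more tightly.
Higher positive charge → smaller ion, so Tl+ > Tl3+.

Tl+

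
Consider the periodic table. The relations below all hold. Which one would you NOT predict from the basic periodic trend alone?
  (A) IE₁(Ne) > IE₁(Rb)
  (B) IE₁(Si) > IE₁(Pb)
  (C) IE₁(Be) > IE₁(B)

(C)

The general trend: first ionisation energy increases across a period and decreases down a group.
(A) Ne (period 2, group 18) vs Rb (period 5, group 1): the stated order agrees with the simple trend.
(B) Si (period 3, group 14) vs Pb (period 6, group 14): the stated order agrees with the simple trend.
(C) Be (period 2, group 2) vs B (period 2, group 13): the stated order contradicts the simple trend.
The exception is (C): removing B's lone 2p electron is easier than breaking Be's filled 2s².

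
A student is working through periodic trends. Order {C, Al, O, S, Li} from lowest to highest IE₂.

Al < S < C < O < Li

After 1 electron has been removed, what remains? C⁺ still has 3 valence electrons; Al⁺ still has 2 valence electrons; O⁺ still has 5 valence electrons; S⁺ still has 5 valence electrons; Li⁺ is the bare [He] core.
Pulling an electron out of a noble-gas core costs far more than removing a remaining valence electron, so Li sits at the high end of IE_2.
Valence configurations: C⁺ [He]2s²2p¹, Al⁺ [Ne]3s², O⁺ [He]2s²2p³, S⁺ [Ne]3s²3p³.
Approximate IE_2 values (kJ/mol): C 2353, Al 1817, O 3388, S 2252, Li 7298.
Hence IE_2: Al < S < C < O < Li.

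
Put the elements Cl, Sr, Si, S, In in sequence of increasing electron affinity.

Si is in period 3, group 14; S is in period 3, group 16; Cl is in period 3, group 17; Sr is in period 5, group 2; In is in period 5, group 13.
Atoms with high Z_eff and room in the valence shell (especially the halogens) have the most exothermic electron affinities.
Neither a single period nor a single group — weigh both effects.
In > Sr: In lies to the right of Sr in period 5, so the across-period effect alone puts In higher.
Si > In: both effects reinforce here, so Si is clearly the higher of the two.
S > Si: both are in period 3; the period trend gives S the larger value.
Cl > S: Cl lies to the right of S in period 3, so the across-period effect alone puts Cl higher.
For reference (kJ/mol): Si 134, S 200, Cl 349, Sr 5, In 29.
So from lowest to highest: Sr < In < Si < S < Cl.

Sr < In < Si < S < Cl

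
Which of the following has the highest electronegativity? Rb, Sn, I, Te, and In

I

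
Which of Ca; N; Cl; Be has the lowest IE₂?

Ca

Consider each +1 ion: Ca⁺ still has 1 valence electron; N⁺ still has 4 valence electrons; Cl⁺ still has 6 valence electrons; Be⁺ still has 1 valence electron.
All are still removing valence electrons, so compare the +1 ions as you would atoms: IE_2 generally rises across a period (higher Z_eff) and falls down a group (larger shell), subject to the usual subshell exceptions.
Valence configurations: Ca⁺ [Ar]4s¹, N⁺ [He]2s²2p², Cl⁺ [Ne]3s²3p⁴, Be⁺ [He]2s¹.
Approximate IE_2 values (kJ/mol): Ca 1145, N 2856, Cl 2298, Be 1757.
Overall IE_2 order: Ca < Be < Cl < N.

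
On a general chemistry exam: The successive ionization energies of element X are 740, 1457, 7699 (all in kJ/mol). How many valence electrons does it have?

Look for the largest jump between consecutive ionization energies: IE3/IE2 ≈ 5.3, far larger than any earlier ratio.
That jump marks the point where a core electron is being removed. So the atom has 2 valence electrons.

2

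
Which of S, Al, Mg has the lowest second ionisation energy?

Mg

Consider each +1 ion: S⁺ still has 5 valence electrons; Al⁺ still has 2 valence electrons; Mg⁺ still has 1 valence electron.
All are still removing valence electrons, so compare the +1 ions as you would atoms: IE_2 generally rises across a period (higher Z_eff) and falls down a group (larger shell), subject to the usual subshell exceptions.
Valence configurations: S⁺ [Ne]3s²3p³, Al⁺ [Ne]3s², Mg⁺ [Ne]3s¹.
Approximate IE_2 values (kJ/mol): S 2252, Al 1817, Mg 1451.
So the second ionization energies run Mg < Al < S.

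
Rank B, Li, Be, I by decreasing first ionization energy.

I > Be > B > Li

Li is in period 2, group 1; Be is in period 2, group 2; B is in period 2, group 13; I is in period 5, group 17.
IE₁ increases left→right with effective nuclear charge and decreases top→bottom as the valence shell moves farther out.
Here both period and group differ, so the two effects have to be weighed against each other.
B > Li: both are in period 2; the period trend gives B the larger value.
Be > B: this pair runs against the simple trend — see the exception note.
I > Be: period and group pull opposite ways; the across-period shift dominates (1008 vs 900 kJ/mol).
Note the exception: Be has a higher first ionization energy than B, contrary to the simple trend — removing B's lone 2p electron is easier than breaking Be's filled 2s².
Tabulated first ionization energy (kJ/mol): Li 520, Be 900, B 801, I 1008.
So from highest to lowest: I > Be > B > Li.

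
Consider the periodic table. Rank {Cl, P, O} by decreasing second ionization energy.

O > Cl > P

Consider each +1 ion: Cl⁺ still has 6 valence electrons; P⁺ still has 4 valence electrons; O⁺ still has 5 valence electrons.
All are still removing valence electrons, so compare the +1 ions as you would atoms: IE_2 generally rises across a period (higher Z_eff) and falls down a group (larger shell), subject to the usual subshell exceptions.
Valence configurations: Cl⁺ [Ne]3s²3p⁴, P⁺ [Ne]3s²3p², O⁺ [He]2s²2p³.
Approximate IE_2 values (kJ/mol): Cl 2298, P 1907, O 3388.
So the second ionization energies run P < Cl < O.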